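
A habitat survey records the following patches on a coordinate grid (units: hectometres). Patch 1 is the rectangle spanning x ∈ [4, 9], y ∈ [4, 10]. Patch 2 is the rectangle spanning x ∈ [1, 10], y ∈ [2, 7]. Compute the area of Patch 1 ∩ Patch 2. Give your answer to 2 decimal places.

|Patch 1∩Patch 2|: x∈[4,9], y∈[4,7] → 5·3 = 15.

15.00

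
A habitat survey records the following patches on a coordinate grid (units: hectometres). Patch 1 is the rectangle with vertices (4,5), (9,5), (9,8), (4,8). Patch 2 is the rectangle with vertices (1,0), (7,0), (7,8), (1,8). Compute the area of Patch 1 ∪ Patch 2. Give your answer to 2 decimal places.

54.00

By inclusion–exclusion:
Individual areas: |Patch 1| = 15, |Patch 2| = 48.
|Patch 1∩Patch 2|: x∈[4,7], y∈[5,8] → 3·3 = 9.
|Patch 1 ∪ Patch 2| = 63 − 9 = 54.00.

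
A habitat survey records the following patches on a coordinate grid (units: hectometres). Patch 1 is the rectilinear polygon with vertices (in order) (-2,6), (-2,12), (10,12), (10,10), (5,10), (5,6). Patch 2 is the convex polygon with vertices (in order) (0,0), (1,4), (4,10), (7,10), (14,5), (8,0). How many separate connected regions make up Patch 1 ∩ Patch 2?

1

Patch 1 ∩ Patch 2 is a single connected region.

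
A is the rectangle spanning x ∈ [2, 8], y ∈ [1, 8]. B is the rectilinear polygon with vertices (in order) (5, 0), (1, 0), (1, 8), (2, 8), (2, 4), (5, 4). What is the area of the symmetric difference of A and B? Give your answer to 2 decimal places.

|A| = 42, |B| = 20, |A∩B| = 9.
|A △ B| = |A| + |B| − 2·|A∩B| = 42 + 20 − 18 = 44.00.

44.00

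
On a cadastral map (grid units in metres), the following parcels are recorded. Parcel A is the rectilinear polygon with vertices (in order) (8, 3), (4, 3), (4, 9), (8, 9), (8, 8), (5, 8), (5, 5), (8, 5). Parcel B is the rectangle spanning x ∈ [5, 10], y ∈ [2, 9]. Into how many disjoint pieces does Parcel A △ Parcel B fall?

Parcel A △ Parcel B is a single connected region.

1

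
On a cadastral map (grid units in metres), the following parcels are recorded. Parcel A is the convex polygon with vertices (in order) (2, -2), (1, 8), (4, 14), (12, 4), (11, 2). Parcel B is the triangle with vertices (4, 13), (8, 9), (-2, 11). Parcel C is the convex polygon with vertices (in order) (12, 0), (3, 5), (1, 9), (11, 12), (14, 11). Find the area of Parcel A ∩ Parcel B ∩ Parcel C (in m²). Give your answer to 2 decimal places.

2.71

The intersection is the polygon with vertices (8,9), (3.8,9.84), (6.385,10.615).
By the shoelace formula its area is 2.71.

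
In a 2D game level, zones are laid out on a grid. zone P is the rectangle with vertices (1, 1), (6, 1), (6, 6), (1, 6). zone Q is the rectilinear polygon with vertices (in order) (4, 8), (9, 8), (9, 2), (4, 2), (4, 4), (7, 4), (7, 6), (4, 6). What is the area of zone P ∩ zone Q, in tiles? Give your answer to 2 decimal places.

4.00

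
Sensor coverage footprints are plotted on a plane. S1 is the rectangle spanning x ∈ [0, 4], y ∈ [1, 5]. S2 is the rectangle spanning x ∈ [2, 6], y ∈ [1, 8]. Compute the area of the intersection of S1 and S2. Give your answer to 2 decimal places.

8.00

|S1∩S2|: x∈[2,4], y∈[1,5] → 2·4 = 8.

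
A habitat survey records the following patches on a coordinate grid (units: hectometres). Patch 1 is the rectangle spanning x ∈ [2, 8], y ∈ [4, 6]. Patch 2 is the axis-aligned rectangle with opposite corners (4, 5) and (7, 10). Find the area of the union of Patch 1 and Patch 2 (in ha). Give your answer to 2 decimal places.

By inclusion–exclusion:
Individual areas: |Patch 1| = 12, |Patch 2| = 15.
|Patch 1∩Patch 2|: x∈[4,7], y∈[5,6] → 3·1 = 3.
|Patch 1 ∪ Patch 2| = 27 − 3 = 24.00.

24.00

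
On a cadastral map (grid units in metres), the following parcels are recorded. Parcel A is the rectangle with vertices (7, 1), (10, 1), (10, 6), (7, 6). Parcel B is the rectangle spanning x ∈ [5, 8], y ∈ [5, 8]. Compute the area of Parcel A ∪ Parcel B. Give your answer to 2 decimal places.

23.00

By inclusion–exclusion:
Individual areas: |Parcel A| = 15, |Parcel B| = 9.
|Parcel A∩Parcel B|: x∈[7,8], y∈[5,6] → 1·1 = 1.
|Parcel A ∪ Parcel B| = 24 − 1 = 23.00.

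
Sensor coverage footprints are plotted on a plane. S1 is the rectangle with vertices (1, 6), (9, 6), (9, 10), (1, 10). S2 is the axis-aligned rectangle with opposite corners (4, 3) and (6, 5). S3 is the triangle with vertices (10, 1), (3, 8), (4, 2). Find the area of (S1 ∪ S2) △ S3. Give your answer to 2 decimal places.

|S1 ∪ S2| = 36.
|(S1 ∪ S2) ∩ S3| = 5.6667.
|(S1 ∪ S2) △ S3| = 36 + 17.5 − 11.3333 = 42.17.

42.17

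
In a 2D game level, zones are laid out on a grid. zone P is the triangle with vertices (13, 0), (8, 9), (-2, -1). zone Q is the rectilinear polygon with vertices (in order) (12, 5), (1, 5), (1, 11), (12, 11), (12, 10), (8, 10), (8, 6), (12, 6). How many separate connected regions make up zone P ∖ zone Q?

zone P ∖ zone Q splits into 2 disjoint pieces (area 57.5556, area 2.5).

2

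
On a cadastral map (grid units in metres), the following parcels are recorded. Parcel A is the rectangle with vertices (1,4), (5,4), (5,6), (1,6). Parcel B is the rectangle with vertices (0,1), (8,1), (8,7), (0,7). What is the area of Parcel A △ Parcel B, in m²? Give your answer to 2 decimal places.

|Parcel A∩Parcel B|: x∈[1,5], y∈[4,6] → 4·2 = 8.
|Parcel A △ Parcel B| = |Parcel A| + |Parcel B| − 2·|Parcel A∩Parcel B| = 8 + 48 − 16 = 40.00.

40.00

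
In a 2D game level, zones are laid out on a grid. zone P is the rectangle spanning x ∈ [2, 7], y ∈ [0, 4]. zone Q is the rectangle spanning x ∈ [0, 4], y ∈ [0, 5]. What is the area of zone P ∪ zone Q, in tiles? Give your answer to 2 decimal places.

By inclusion–exclusion:
Individual areas: |zone P| = 20, |zone Q| = 20.
|zone P∩zone Q|: x∈[2,4], y∈[0,4] → 2·4 = 8.
|zone P ∪ zone Q| = 40 − 8 = 32.00.

32.00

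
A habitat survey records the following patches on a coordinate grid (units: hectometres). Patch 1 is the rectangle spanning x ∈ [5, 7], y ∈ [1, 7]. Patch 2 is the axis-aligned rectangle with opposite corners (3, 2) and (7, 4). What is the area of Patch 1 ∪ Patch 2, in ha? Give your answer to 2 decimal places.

16.00

By inclusion–exclusion:
Individual areas: |Patch 1| = 12, |Patch 2| = 8.
|Patch 1∩Patch 2|: x∈[5,7], y∈[2,4] → 2·2 = 4.
|Patch 1 ∪ Patch 2| = 20 − 4 = 16.00.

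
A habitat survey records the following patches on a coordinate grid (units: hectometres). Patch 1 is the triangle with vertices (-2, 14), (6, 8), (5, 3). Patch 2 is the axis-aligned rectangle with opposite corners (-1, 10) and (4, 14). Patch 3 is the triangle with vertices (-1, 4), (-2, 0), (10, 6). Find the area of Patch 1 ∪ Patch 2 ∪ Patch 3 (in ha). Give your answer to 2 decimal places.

57.22

By inclusion–exclusion:
Individual areas: |Patch 1| = 23, |Patch 2| = 20, |Patch 3| = 21.
|Patch 1∩Patch 2| = 5.165.
|Patch 1∩Patch 3| = 1.6124.
|Patch 2∩Patch 3| = 0.
|Patch 1∩Patch 2∩Patch 3| = 0.
|Patch 1 ∪ Patch 2 ∪ Patch 3| = 64 − 6.7774 + 0 = 57.22.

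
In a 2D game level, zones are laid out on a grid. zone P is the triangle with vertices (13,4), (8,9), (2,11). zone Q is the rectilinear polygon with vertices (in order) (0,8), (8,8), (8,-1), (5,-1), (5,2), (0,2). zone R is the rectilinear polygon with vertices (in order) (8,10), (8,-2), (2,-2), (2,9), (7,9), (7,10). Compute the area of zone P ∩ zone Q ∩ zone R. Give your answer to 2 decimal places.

The intersection is the polygon with vertices (8,8), (8,7.182), (6.714,8).
By the shoelace formula its area is 0.53.

0.53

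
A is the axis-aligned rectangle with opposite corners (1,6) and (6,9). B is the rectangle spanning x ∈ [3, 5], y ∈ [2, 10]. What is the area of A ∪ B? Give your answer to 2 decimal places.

By inclusion–exclusion:
Individual areas: |A| = 15, |B| = 16.
|A∩B|: x∈[3,5], y∈[6,9] → 2·3 = 6.
|A ∪ B| = 31 − 6 = 25.00.

25.00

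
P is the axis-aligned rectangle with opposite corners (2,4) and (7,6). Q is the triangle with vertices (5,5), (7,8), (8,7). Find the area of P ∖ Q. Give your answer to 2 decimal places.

9.58

|P| = 10, |P∩Q| = 0.4167.
|P ∖ Q| = |P| − |P∩Q| = 10 − 0.4167 = 9.58.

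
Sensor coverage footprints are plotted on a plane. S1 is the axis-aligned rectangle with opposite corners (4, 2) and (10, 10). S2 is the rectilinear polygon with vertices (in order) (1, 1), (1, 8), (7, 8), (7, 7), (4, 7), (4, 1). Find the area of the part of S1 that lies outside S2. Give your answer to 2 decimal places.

|S1| = 48, |S1∩S2| = 3.
|S1 ∖ S2| = |S1| − |S1∩S2| = 48 − 3 = 45.00.

45.00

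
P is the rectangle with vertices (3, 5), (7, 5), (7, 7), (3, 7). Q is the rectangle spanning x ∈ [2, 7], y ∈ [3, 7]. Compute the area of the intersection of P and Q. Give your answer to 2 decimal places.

8.00

|P∩Q|: x∈[3,7], y∈[5,7] → 4·2 = 8.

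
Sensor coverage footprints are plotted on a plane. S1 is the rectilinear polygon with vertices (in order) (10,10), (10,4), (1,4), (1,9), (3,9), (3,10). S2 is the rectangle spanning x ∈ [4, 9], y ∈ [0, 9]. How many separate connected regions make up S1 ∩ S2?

1

S1 ∩ S2 is a single connected region.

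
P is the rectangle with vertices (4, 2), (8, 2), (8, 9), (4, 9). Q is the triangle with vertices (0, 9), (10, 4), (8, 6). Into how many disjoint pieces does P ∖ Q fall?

2

P ∖ Q splits into 2 disjoint pieces (area 16, area 9).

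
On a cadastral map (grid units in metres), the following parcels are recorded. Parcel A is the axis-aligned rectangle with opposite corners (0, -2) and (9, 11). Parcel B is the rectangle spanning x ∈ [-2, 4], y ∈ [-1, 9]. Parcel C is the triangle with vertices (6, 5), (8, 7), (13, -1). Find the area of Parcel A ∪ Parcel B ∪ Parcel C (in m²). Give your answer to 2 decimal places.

142.94

By inclusion–exclusion:
Individual areas: |Parcel A| = 117, |Parcel B| = 60, |Parcel C| = 13.
|Parcel A∩Parcel B|: x∈[0,4], y∈[-1,9] → 4·10 = 40.
|Parcel A∩Parcel C| = 7.0571.
|Parcel B∩Parcel C| = 0.
|Parcel A∩Parcel B∩Parcel C| = 0.
|Parcel A ∪ Parcel B ∪ Parcel C| = 190 − 47.0571 + 0 = 142.94.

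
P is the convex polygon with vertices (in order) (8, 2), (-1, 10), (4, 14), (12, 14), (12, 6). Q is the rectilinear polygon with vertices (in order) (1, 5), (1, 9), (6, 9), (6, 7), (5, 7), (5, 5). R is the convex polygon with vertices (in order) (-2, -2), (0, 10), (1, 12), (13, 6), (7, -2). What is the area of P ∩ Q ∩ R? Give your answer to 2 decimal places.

The intersection is the polygon with vertices (1,9), (6,9), (6,7), (5,7), (5,5), (4.625,5), (1,8.222).
By the shoelace formula its area is 12.16.

12.16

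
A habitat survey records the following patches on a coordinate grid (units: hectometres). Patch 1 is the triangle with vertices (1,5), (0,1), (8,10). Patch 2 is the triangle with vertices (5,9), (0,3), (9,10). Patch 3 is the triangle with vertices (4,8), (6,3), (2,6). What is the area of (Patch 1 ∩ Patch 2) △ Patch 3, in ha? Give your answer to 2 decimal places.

8.70

|Patch 1 ∩ Patch 2| = 5.556.
|(Patch 1 ∩ Patch 2) ∩ Patch 3| = 1.9282.
|(Patch 1 ∩ Patch 2) △ Patch 3| = 5.556 + 7 − 3.8565 = 8.70.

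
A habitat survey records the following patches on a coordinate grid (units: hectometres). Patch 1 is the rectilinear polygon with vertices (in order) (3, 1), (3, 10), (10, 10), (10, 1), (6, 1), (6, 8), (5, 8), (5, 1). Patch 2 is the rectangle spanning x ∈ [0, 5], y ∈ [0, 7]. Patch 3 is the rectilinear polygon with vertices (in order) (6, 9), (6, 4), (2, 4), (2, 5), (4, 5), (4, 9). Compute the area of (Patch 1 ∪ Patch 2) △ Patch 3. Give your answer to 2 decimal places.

75.00

|Patch 1 ∪ Patch 2| = 79.
|(Patch 1 ∪ Patch 2) ∩ Patch 3| = 8.
|(Patch 1 ∪ Patch 2) △ Patch 3| = 79 + 12 − 16 = 75.00.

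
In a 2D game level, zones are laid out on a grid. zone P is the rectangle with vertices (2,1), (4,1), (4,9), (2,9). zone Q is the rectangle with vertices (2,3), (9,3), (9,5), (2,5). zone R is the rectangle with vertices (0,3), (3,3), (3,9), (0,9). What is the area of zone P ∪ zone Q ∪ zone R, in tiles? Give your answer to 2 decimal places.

By inclusion–exclusion:
Individual areas: |zone P| = 16, |zone Q| = 14, |zone R| = 18.
|zone P∩zone Q|: x∈[2,4], y∈[3,5] → 2·2 = 4.
|zone P∩zone R|: x∈[2,3], y∈[3,9] → 1·6 = 6.
|zone Q∩zone R|: x∈[2,3], y∈[3,5] → 1·2 = 2.
|zone P∩zone Q∩zone R| = 2.
|zone P ∪ zone Q ∪ zone R| = 48 − 12 + 2 = 38.00.

38.00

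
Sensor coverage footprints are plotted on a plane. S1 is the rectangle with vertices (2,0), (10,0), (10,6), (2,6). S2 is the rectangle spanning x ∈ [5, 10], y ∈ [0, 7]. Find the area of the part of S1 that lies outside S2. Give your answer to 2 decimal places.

18.00

|S1∩S2|: x∈[5,10], y∈[0,6] → 5·6 = 30.
|S1| = 48.
|S1 ∖ S2| = |S1| − |S1∩S2| = 48 − 30 = 18.00.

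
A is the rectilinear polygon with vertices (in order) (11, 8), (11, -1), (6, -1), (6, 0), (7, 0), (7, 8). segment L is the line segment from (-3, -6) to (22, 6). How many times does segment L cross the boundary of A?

The segment meets the boundary at (11,0.72), (7.417,-1).

2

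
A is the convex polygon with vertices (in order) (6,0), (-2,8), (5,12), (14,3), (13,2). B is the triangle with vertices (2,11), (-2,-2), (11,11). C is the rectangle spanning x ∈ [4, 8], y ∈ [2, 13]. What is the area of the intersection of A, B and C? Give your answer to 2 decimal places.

The intersection is the polygon with vertices (6,11), (8,9), (8,8), (4,4), (4,11).
By the shoelace formula its area is 18.00.

18.00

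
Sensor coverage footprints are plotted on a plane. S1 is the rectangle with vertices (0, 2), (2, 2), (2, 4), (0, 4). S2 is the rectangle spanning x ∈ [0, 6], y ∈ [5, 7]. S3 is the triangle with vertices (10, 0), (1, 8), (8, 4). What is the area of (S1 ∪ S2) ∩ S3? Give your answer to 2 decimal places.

The region (S1 ∪ S2) ∩ S3 is the polygon with vertices (6,5), (4.375,5), (2.125,7), (2.75,7), (6,5.143).
By the shoelace formula its area is 2.48.

2.48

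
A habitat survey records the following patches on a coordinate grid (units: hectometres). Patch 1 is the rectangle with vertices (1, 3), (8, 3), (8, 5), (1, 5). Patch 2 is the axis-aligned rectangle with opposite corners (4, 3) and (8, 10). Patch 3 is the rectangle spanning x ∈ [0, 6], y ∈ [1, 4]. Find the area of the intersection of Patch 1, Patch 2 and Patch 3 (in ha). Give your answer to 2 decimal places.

2.00

The intersection is the polygon with vertices (4,3), (4,4), (6,4), (6,3).
By the shoelace formula its area is 2.00.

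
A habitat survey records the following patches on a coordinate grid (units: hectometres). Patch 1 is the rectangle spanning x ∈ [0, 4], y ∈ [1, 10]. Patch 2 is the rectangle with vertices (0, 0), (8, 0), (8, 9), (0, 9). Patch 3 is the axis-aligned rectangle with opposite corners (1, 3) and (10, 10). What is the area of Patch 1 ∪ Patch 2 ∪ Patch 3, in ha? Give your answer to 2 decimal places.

By inclusion–exclusion:
Individual areas: |Patch 1| = 36, |Patch 2| = 72, |Patch 3| = 63.
|Patch 1∩Patch 2|: x∈[0,4], y∈[1,9] → 4·8 = 32.
|Patch 1∩Patch 3|: x∈[1,4], y∈[3,10] → 3·7 = 21.
|Patch 2∩Patch 3|: x∈[1,8], y∈[3,9] → 7·6 = 42.
|Patch 1∩Patch 2∩Patch 3| = 18.
|Patch 1 ∪ Patch 2 ∪ Patch 3| = 171 − 95 + 18 = 94.00.

94.00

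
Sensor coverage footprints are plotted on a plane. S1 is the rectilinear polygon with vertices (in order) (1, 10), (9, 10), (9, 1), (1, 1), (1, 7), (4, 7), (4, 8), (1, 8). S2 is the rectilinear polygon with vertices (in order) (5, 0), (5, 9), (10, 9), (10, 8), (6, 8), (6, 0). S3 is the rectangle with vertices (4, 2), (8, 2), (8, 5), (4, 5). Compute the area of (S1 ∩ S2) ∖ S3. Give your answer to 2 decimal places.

8.00

|S1 ∩ S2| = 11.
|(S1 ∩ S2) ∩ S3| = 3.
|(S1 ∩ S2) ∖ S3| = 11 − 3 = 8.00.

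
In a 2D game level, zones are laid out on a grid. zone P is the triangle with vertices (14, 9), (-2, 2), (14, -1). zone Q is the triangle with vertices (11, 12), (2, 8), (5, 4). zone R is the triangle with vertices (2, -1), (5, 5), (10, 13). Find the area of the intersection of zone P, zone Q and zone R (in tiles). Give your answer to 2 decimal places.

0.39

The intersection is the polygon with vertices (4.7,4.4), (5,5), (5.054,5.086), (5.619,5.333), (4.919,4.108).
By the shoelace formula its area is 0.39.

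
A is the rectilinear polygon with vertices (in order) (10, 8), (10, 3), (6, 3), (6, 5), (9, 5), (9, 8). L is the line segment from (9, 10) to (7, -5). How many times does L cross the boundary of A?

The segment meets the boundary at (8.067,3), (8.333,5).

2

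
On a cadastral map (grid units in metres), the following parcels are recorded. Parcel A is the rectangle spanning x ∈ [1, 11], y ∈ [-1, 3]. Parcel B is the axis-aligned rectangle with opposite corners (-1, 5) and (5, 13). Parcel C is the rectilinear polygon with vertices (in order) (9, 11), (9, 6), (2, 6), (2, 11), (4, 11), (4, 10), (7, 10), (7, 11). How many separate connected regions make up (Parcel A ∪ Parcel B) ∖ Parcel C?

(Parcel A ∪ Parcel B) ∖ Parcel C splits into 2 disjoint pieces (area 40, area 34).

2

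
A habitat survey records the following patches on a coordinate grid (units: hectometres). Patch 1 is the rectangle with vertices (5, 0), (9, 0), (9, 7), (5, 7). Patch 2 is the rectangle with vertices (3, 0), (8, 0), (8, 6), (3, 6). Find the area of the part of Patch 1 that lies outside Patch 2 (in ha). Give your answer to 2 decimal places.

|Patch 1∩Patch 2|: x∈[5,8], y∈[0,6] → 3·6 = 18.
|Patch 1| = 28.
|Patch 1 ∖ Patch 2| = |Patch 1| − |Patch 1∩Patch 2| = 28 − 18 = 10.00.

10.00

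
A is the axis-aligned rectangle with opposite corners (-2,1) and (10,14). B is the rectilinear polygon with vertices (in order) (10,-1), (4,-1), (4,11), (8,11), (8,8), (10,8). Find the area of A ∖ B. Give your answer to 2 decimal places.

|A| = 156, |A∩B| = 54.
|A ∖ B| = |A| − |A∩B| = 156 − 54 = 102.00.

102.00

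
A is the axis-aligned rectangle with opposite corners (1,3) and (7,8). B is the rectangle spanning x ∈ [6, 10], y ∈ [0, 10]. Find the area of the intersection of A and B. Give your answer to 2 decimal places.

5.00

|A∩B|: x∈[6,7], y∈[3,8] → 1·5 = 5.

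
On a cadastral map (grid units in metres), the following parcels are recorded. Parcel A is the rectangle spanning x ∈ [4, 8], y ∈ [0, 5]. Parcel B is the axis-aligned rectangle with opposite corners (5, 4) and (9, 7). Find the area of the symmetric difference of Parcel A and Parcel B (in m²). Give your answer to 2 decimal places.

26.00

|Parcel A∩Parcel B|: x∈[5,8], y∈[4,5] → 3·1 = 3.
|Parcel A △ Parcel B| = |Parcel A| + |Parcel B| − 2·|Parcel A∩Parcel B| = 20 + 12 − 6 = 26.00.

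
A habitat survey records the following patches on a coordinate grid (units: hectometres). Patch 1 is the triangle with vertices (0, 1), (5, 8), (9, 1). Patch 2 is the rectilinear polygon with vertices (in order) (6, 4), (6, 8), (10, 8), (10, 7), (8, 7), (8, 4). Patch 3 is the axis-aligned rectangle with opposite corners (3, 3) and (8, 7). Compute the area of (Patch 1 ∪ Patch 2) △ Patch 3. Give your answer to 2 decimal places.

|Patch 1 ∪ Patch 2| = 40.0536.
|(Patch 1 ∪ Patch 2) ∩ Patch 3| = 18.2536.
|(Patch 1 ∪ Patch 2) △ Patch 3| = 40.0536 + 20 − 36.5071 = 23.55.

23.55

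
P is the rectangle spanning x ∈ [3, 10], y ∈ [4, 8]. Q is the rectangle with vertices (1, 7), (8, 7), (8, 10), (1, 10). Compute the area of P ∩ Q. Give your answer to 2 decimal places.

5.00

|P∩Q|: x∈[3,8], y∈[7,8] → 5·1 = 5.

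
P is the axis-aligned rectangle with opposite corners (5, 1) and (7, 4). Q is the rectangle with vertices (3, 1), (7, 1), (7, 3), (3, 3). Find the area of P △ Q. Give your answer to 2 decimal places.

6.00

|P∩Q|: x∈[5,7], y∈[1,3] → 2·2 = 4.
|P △ Q| = |P| + |Q| − 2·|P∩Q| = 6 + 8 − 8 = 6.00.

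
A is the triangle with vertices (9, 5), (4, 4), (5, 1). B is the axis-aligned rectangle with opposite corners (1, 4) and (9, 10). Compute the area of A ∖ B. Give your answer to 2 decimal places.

|A| = 8, |A∩B| = 2.
|A ∖ B| = |A| − |A∩B| = 8 − 2 = 6.00.

6.00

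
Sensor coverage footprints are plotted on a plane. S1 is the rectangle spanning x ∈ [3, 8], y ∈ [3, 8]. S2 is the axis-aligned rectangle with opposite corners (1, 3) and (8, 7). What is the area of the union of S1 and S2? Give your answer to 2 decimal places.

33.00

By inclusion–exclusion:
Individual areas: |S1| = 25, |S2| = 28.
|S1∩S2|: x∈[3,8], y∈[3,7] → 5·4 = 20.
|S1 ∪ S2| = 53 − 20 = 33.00.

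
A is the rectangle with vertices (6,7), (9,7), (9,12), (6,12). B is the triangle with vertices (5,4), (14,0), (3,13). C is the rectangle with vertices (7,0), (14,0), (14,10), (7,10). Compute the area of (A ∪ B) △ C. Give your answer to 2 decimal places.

72.19

|A ∪ B| = 48.951.
|(A ∪ B) ∩ C| = 23.3803.
|(A ∪ B) △ C| = 48.951 + 70 − 46.7607 = 72.19.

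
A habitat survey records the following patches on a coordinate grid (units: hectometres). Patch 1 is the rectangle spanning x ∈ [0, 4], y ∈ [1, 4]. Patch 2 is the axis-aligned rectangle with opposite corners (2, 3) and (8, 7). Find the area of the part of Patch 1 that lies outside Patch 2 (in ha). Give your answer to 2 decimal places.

|Patch 1∩Patch 2|: x∈[2,4], y∈[3,4] → 2·1 = 2.
|Patch 1| = 12.
|Patch 1 ∖ Patch 2| = |Patch 1| − |Patch 1∩Patch 2| = 12 − 2 = 10.00.

10.00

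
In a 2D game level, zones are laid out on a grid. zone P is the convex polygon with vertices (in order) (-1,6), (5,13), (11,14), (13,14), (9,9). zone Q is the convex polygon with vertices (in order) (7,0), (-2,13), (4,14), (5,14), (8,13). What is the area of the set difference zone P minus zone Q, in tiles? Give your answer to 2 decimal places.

18.31

|zone P| = 45, |zone P∩zone Q| = 26.6858.
|zone P ∖ zone Q| = |zone P| − |zone P∩zone Q| = 45 − 26.6858 = 18.31.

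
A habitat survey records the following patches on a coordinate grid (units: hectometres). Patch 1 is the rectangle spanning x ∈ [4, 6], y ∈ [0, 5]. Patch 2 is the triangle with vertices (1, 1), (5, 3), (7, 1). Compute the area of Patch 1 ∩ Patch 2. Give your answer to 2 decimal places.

The intersection is the polygon with vertices (6,1), (4,1), (4,2.5), (5,3), (6,2).
By the shoelace formula its area is 3.25.

3.25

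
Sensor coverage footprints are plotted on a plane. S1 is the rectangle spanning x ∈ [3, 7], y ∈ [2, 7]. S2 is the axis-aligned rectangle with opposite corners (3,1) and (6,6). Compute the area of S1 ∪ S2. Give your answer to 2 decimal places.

23.00

By inclusion–exclusion:
Individual areas: |S1| = 20, |S2| = 15.
|S1∩S2|: x∈[3,6], y∈[2,6] → 3·4 = 12.
|S1 ∪ S2| = 35 − 12 = 23.00.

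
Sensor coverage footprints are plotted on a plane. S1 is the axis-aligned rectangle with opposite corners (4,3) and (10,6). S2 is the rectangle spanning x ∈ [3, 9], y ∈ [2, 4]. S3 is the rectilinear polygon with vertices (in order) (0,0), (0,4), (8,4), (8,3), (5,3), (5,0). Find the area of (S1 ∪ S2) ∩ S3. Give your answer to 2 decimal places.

The region (S1 ∪ S2) ∩ S3 is the polygon with vertices (3,2), (3,4), (4,4), (8,4), (8,3), (5,3), (5,2).
By the shoelace formula its area is 7.00.

7.00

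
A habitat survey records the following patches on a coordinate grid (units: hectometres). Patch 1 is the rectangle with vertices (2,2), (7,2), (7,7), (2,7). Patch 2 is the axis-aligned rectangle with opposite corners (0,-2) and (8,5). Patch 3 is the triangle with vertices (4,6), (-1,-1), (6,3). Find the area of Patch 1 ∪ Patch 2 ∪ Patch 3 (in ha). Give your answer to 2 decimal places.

By inclusion–exclusion:
Individual areas: |Patch 1| = 25, |Patch 2| = 56, |Patch 3| = 14.5.
|Patch 1∩Patch 2|: x∈[2,7], y∈[2,5] → 5·3 = 15.
|Patch 1∩Patch 3| = 9.325.
|Patch 2∩Patch 3| = 13.3952.
|Patch 1∩Patch 2∩Patch 3| = 8.6345.
|Patch 1 ∪ Patch 2 ∪ Patch 3| = 95.5 − 37.7202 + 8.6345 = 66.41.

66.41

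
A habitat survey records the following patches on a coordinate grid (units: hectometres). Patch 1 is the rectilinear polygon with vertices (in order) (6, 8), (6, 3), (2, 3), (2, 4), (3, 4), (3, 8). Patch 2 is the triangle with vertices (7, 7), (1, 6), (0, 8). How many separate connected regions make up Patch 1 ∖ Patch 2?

2

Patch 1 ∖ Patch 2 splits into 2 disjoint pieces (area 1.9286, area 11.75).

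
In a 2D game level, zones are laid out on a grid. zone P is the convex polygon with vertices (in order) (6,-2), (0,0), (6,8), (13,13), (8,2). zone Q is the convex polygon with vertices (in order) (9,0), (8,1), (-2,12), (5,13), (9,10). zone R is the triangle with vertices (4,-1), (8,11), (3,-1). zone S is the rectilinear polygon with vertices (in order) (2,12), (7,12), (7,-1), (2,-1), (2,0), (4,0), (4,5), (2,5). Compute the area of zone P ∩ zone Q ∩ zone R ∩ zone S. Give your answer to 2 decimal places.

1.79

The intersection is the polygon with vertices (5.561,3.683), (5.143,4.143), (7,8.6), (7,8).
By the shoelace formula its area is 1.79.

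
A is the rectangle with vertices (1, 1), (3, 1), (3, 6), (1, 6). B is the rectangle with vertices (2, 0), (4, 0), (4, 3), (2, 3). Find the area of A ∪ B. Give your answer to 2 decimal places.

By inclusion–exclusion:
Individual areas: |A| = 10, |B| = 6.
|A∩B|: x∈[2,3], y∈[1,3] → 1·2 = 2.
|A ∪ B| = 16 − 2 = 14.00.

14.00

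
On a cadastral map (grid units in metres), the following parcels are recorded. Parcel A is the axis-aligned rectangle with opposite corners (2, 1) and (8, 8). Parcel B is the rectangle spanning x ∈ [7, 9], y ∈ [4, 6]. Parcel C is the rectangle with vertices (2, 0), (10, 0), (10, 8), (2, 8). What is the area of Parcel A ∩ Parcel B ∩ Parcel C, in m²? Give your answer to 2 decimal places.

The intersection is the polygon with vertices (7,4), (7,6), (8,6), (8,4).
By the shoelace formula its area is 2.00.

2.00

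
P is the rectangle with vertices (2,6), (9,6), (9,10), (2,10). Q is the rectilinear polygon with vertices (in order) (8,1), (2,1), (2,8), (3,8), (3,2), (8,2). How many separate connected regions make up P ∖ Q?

P ∖ Q is a single connected region.

1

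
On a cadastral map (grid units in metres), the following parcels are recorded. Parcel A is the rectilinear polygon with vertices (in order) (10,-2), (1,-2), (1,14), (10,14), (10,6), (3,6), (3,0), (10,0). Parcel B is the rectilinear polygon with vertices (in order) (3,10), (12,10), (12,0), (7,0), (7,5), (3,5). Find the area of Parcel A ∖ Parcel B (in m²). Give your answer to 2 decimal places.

74.00

|Parcel A| = 102, |Parcel A∩Parcel B| = 28.
|Parcel A ∖ Parcel B| = |Parcel A| − |Parcel A∩Parcel B| = 102 − 28 = 74.00.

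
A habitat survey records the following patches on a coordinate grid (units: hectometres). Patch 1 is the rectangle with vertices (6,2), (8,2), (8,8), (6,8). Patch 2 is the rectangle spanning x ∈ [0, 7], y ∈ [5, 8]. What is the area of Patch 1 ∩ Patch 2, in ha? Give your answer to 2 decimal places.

|Patch 1∩Patch 2|: x∈[6,7], y∈[5,8] → 1·3 = 3.

3.00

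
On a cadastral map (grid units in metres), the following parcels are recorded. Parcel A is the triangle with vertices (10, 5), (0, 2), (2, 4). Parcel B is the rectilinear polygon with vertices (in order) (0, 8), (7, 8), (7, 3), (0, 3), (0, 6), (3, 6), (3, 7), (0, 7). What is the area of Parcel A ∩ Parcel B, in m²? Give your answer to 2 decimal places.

5.05

The intersection is the polygon with vertices (3.333,3), (1,3), (2,4), (7,4.625), (7,4.1).
By the shoelace formula its area is 5.05.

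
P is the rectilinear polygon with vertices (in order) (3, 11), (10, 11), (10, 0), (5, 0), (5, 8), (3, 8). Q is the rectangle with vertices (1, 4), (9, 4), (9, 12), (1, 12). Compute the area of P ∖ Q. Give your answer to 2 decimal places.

|P| = 61, |P∩Q| = 34.
|P ∖ Q| = |P| − |P∩Q| = 61 − 34 = 27.00.

27.00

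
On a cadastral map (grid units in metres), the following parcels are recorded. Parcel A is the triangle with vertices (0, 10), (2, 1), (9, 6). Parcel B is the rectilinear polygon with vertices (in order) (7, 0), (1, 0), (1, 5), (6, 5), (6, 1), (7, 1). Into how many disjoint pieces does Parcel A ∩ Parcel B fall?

1

Parcel A ∩ Parcel B is a single connected region.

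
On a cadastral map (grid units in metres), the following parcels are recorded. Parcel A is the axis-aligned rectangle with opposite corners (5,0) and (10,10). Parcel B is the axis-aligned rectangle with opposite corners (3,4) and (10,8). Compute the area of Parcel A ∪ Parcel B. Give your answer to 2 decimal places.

58.00

By inclusion–exclusion:
Individual areas: |Parcel A| = 50, |Parcel B| = 28.
|Parcel A∩Parcel B|: x∈[5,10], y∈[4,8] → 5·4 = 20.
|Parcel A ∪ Parcel B| = 78 − 20 = 58.00.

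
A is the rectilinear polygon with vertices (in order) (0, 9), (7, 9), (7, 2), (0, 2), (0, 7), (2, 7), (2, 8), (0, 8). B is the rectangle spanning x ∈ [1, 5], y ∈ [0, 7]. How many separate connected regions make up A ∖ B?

2

A ∖ B splits into 2 disjoint pieces (area 22, area 5).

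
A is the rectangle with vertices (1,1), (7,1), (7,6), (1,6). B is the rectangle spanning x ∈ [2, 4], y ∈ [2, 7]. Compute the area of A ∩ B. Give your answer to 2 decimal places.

|A∩B|: x∈[2,4], y∈[2,6] → 2·4 = 8.

8.00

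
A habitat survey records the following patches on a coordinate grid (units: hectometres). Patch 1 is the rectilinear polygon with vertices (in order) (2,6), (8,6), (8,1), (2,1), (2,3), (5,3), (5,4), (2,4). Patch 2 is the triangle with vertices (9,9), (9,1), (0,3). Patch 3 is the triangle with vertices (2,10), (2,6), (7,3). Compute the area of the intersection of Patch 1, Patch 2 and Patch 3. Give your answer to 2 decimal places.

The intersection is the polygon with vertices (4.5,6), (4.857,6), (7,3), (3.316,5.21).
By the shoelace formula its area is 3.30.

3.30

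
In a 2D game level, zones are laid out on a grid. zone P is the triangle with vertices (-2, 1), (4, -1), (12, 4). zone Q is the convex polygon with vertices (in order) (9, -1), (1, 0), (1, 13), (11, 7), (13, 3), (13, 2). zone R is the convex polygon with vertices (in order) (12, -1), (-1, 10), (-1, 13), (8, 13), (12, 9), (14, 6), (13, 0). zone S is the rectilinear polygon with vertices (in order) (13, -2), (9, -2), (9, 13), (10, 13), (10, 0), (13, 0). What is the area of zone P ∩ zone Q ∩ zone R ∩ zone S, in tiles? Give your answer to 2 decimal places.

The intersection is the polygon with vertices (10,3.571), (10,2.75), (9,2.125), (9,3.357).
By the shoelace formula its area is 1.03.

1.03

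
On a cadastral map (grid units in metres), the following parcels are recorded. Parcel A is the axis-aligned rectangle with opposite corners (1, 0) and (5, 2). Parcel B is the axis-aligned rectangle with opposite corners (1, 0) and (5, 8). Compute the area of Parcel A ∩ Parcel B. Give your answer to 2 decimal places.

8.00

|Parcel A∩Parcel B|: x∈[1,5], y∈[0,2] → 4·2 = 8.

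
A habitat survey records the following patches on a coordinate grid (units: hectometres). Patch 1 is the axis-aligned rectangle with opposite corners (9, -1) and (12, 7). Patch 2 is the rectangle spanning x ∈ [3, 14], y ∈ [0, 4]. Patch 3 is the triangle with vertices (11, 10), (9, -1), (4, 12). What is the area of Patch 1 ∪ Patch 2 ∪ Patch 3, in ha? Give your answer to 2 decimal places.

86.07

By inclusion–exclusion:
Individual areas: |Patch 1| = 24, |Patch 2| = 44, |Patch 3| = 40.5.
|Patch 1∩Patch 2|: x∈[9,12], y∈[0,4] → 3·4 = 12.
|Patch 1∩Patch 3| = 5.8182.
|Patch 2∩Patch 3| = 6.7972.
|Patch 1∩Patch 2∩Patch 3| = 2.1818.
|Patch 1 ∪ Patch 2 ∪ Patch 3| = 108.5 − 24.6154 + 2.1818 = 86.07.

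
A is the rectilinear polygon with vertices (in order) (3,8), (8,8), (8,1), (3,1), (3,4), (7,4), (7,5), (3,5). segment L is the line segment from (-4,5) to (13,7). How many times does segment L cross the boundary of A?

2

The segment meets the boundary at (8,6.412), (3,5.824).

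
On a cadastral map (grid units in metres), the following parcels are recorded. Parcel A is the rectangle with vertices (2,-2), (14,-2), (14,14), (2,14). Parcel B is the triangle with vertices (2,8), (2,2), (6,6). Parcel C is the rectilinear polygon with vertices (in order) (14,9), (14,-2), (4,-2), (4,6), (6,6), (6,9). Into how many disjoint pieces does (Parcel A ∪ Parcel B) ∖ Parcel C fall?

(Parcel A ∪ Parcel B) ∖ Parcel C is a single connected region.

1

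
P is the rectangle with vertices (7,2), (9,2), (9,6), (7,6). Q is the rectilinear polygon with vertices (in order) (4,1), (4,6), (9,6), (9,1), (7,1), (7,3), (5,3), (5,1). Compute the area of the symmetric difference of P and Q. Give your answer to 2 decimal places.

13.00

|P| = 8, |Q| = 21, |P∩Q| = 8.
|P △ Q| = |P| + |Q| − 2·|P∩Q| = 8 + 21 − 16 = 13.00.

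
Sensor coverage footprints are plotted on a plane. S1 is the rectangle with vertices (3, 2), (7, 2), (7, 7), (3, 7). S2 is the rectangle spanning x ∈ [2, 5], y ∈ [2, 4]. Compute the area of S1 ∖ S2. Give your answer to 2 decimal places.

16.00

|S1∩S2|: x∈[3,5], y∈[2,4] → 2·2 = 4.
|S1| = 20.
|S1 ∖ S2| = |S1| − |S1∩S2| = 20 − 4 = 16.00.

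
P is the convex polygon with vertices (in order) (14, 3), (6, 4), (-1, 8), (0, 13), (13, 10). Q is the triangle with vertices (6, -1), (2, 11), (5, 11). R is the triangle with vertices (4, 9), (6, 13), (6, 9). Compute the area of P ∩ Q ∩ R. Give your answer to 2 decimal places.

1.17

The intersection is the polygon with vertices (5.167,9), (4,9), (5,11).
By the shoelace formula its area is 1.17.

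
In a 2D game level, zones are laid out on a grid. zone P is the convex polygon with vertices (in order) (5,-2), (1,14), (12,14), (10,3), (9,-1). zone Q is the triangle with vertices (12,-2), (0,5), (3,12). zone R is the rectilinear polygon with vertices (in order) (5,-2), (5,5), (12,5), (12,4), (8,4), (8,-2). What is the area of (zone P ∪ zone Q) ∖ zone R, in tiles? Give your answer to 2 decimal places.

110.47

|zone P ∪ zone Q| = 132.616.
|(zone P ∪ zone Q) ∩ zone R| = 22.1477.
|(zone P ∪ zone Q) ∖ zone R| = 132.616 − 22.1477 = 110.47.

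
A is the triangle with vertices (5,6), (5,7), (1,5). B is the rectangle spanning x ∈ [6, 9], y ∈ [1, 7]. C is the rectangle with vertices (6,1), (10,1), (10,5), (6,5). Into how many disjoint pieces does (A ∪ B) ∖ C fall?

2

(A ∪ B) ∖ C splits into 2 disjoint pieces (area 2, area 6).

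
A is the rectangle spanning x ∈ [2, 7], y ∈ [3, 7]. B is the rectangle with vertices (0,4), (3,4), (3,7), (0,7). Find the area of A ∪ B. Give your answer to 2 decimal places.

26.00

By inclusion–exclusion:
Individual areas: |A| = 20, |B| = 9.
|A∩B|: x∈[2,3], y∈[4,7] → 1·3 = 3.
|A ∪ B| = 29 − 3 = 26.00.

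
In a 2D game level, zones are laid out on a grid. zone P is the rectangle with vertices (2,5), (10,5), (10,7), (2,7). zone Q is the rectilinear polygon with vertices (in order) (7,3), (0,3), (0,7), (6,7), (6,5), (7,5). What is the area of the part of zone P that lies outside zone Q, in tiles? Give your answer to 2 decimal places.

8.00

|zone P| = 16, |zone P∩zone Q| = 8.
|zone P ∖ zone Q| = |zone P| − |zone P∩zone Q| = 16 − 8 = 8.00.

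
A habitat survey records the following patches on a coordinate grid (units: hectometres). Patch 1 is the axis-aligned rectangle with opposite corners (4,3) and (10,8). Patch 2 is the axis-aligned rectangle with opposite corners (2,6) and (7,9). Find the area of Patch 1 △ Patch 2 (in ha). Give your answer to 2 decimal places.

|Patch 1∩Patch 2|: x∈[4,7], y∈[6,8] → 3·2 = 6.
|Patch 1 △ Patch 2| = |Patch 1| + |Patch 2| − 2·|Patch 1∩Patch 2| = 30 + 15 − 12 = 33.00.

33.00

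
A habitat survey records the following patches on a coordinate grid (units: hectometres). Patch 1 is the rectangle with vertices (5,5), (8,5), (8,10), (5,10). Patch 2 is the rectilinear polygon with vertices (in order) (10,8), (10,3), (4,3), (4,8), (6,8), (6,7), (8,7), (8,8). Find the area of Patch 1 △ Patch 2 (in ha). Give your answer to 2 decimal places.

29.00

|Patch 1| = 15, |Patch 2| = 28, |Patch 1∩Patch 2| = 7.
|Patch 1 △ Patch 2| = |Patch 1| + |Patch 2| − 2·|Patch 1∩Patch 2| = 15 + 28 − 14 = 29.00.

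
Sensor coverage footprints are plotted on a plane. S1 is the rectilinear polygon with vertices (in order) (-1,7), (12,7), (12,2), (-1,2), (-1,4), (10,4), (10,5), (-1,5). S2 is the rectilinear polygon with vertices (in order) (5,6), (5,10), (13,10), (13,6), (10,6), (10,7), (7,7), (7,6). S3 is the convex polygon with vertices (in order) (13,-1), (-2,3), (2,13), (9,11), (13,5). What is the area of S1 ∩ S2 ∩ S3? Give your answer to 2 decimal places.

3.92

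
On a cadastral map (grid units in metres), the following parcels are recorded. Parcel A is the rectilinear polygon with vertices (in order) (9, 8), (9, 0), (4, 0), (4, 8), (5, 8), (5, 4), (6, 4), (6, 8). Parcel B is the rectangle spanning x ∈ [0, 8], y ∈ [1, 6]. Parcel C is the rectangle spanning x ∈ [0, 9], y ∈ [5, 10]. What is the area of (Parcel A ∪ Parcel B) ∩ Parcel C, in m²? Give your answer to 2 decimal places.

17.00

|Parcel A ∪ Parcel B| = 58.
|(Parcel A ∪ Parcel B) ∩ Parcel C| = 17.00.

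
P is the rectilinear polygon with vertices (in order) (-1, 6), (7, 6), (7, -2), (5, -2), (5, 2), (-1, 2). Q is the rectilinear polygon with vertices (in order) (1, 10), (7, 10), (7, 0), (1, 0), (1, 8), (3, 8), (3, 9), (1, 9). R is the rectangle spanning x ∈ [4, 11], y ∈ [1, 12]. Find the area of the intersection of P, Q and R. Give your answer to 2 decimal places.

14.00

The intersection is the polygon with vertices (7,1), (5,1), (5,2), (4,2), (4,6), (7,6).
By the shoelace formula its area is 14.00.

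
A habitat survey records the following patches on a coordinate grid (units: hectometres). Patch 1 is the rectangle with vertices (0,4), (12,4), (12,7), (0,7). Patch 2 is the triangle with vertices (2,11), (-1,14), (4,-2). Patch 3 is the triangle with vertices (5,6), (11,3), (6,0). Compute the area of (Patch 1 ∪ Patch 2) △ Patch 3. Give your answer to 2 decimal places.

58.10

|Patch 1 ∪ Patch 2| = 48.9303.
|(Patch 1 ∪ Patch 2) ∩ Patch 3| = 3.6667.
|(Patch 1 ∪ Patch 2) △ Patch 3| = 48.9303 + 16.5 − 7.3333 = 58.10.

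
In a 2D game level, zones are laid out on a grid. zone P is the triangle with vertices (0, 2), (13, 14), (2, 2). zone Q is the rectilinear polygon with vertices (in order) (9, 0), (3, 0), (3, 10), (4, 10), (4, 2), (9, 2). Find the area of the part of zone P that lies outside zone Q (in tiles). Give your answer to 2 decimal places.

|zone P| = 12, |zone P∩zone Q| = 1.5944.
|zone P ∖ zone Q| = |zone P| − |zone P∩zone Q| = 12 − 1.5944 = 10.41.

10.41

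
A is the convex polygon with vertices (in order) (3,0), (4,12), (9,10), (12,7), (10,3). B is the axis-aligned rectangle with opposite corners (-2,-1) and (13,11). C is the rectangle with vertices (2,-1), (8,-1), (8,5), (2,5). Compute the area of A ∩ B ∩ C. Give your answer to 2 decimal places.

The intersection is the polygon with vertices (3,0), (3.417,5), (8,5), (8,2.143).
By the shoelace formula its area is 18.60.

18.60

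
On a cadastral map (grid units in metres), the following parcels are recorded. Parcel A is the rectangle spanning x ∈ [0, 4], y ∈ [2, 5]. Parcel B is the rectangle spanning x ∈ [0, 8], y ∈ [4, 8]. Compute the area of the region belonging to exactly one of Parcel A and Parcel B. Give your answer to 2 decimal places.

36.00

|Parcel A∩Parcel B|: x∈[0,4], y∈[4,5] → 4·1 = 4.
|Parcel A △ Parcel B| = |Parcel A| + |Parcel B| − 2·|Parcel A∩Parcel B| = 12 + 32 − 8 = 36.00.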